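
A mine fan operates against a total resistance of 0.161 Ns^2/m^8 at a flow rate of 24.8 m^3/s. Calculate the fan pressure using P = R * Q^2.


Compute Q^2:
Q^2 = 24.8^2 = 615.04
Compute pressure:
P = R * Q^2 = 0.161 * 615.04
= 99.0214 Pa

99.0214 Pa


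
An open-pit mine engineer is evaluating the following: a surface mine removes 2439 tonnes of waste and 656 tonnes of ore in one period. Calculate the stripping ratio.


Stripping ratio = waste tonnage / ore tonnage
= 2439 / 656
= 3.718

3.718


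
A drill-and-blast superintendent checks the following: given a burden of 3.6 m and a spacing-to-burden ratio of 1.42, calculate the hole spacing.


5.112 m

Spacing = burden * ratio
= 3.6 * 1.42
= 5.112 m


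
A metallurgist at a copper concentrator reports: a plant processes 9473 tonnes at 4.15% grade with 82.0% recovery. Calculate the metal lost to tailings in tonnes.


Total metal in feed:
= 9473 * 4.15 / 100 = 393.1295 tonnes
Metal recovered:
= 393.1295 * 82.0 / 100 = 322.36619 tonnes
Metal lost to tailings:
= 393.1295 - 322.36619
= 70.7633 tonnes

70.7633 tonnes


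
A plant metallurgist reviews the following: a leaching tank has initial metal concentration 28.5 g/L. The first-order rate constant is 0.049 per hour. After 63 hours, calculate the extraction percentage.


95.4361%

Compute the exponent:
-k * t = -0.049 * 63 = -3.087
Remaining concentration:
C = 28.5 * exp(-3.087)
= 28.5 * 0.04563866523
= 1.300701959 g/L
Extracted = 28.5 - 1.300701959 = 27.19929804 g/L
Extraction % = 27.19929804 / 28.5 * 100
= 95.4361%


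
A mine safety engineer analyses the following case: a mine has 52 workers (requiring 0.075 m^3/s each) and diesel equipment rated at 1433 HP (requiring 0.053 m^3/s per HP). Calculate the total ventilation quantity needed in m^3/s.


79.849 m^3/s

Airflow for workers:
Q_people = 52 * 0.075 = 3.9 m^3/s
Airflow for diesel equipment:
Q_diesel = 1433 * 0.053 = 75.949 m^3/s
Total ventilation:
Q_total = 3.9 + 75.949
= 79.849 m^3/s


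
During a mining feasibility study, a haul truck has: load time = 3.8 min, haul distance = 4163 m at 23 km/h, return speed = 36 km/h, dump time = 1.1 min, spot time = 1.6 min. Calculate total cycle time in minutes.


24.2983 min

Convert haul speed to m/min: 23 * 1000/60 = 383.3333333 m/min
Haul time = 4163 / 383.3333333 = 10.86 min
Convert return speed to m/min: 36 * 1000/60 = 600 m/min
Return time = 4163 / 600 = 6.938333333 min
Total cycle time:
= 3.8 + 10.86 + 1.1 + 6.938333333 + 1.6
= 24.2983 min


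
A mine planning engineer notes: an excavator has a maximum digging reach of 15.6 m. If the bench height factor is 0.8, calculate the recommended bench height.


12.48 m

Bench height = reach * factor
= 15.6 * 0.8
= 12.48 m


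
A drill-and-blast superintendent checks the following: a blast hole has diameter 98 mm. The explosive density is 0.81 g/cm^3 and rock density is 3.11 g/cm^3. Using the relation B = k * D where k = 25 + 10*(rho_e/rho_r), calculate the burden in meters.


First, compute k:
rho_e / rho_r = 0.81 / 3.11 = 0.2604501608
k = 25 + 10 * 0.2604501608 = 27.60450161
Then, compute burden:
B = k * D / 1000 = 27.60450161 * 98 / 1000
= 2705.241158 / 1000
= 2.7052 m

2.7052 m


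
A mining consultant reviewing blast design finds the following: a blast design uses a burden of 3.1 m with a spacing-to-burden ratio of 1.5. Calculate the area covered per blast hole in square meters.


14.415 m^2

First, find the spacing:
Spacing = burden * ratio = 3.1 * 1.5
= 4.65 m
Then, calculate the area:
Area = burden * spacing = 3.1 * 4.65
= 14.415 m^2


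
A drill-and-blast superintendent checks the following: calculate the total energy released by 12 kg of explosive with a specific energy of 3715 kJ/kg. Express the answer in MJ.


44.58 MJ

Energy = mass * specific_energy / 1000
= 12 * 3715 / 1000
= 44580 / 1000
= 44.58 MJ


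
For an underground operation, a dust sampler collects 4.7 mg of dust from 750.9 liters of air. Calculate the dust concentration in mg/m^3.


Convert liters to m^3: 1 m^3 = 1000 L
Concentration = mass / volume * 1000
= 4.7 / 750.9 * 1000
= 0.00625915568 * 1000
= 6.2592 mg/m^3

6.2592 mg/m^3


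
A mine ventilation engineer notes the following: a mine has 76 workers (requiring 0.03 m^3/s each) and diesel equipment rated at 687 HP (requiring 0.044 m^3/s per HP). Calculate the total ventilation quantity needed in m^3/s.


32.508 m^3/s

Airflow for workers:
Q_people = 76 * 0.03 = 2.28 m^3/s
Airflow for diesel equipment:
Q_diesel = 687 * 0.044 = 30.228 m^3/s
Total ventilation:
Q_total = 2.28 + 30.228
= 32.508 m^3/s


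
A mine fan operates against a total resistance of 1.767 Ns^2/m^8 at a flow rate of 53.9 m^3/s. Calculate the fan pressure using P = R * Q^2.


5133.5061 Pa

Compute Q^2:
Q^2 = 53.9^2 = 2905.21
Compute pressure:
P = R * Q^2 = 1.767 * 2905.21
= 5133.5061 Pa


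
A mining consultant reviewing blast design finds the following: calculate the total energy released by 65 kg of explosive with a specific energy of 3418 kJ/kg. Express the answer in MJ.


Energy = mass * specific_energy / 1000
= 65 * 3418 / 1000
= 222170 / 1000
= 222.17 MJ

222.17 MJ


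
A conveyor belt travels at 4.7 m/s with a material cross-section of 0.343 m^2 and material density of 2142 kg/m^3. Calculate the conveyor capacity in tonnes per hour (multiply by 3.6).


12431.2255 t/h

Volumetric flow = speed * area
= 4.7 * 0.343 = 1.6121 m^3/s
Mass flow = volumetric * density
= 1.6121 * 2142 = 3453.1182 kg/s
Convert to t/h: multiply by 3.6
Capacity = 3453.1182 * 3.6
= 12431.2255 t/h


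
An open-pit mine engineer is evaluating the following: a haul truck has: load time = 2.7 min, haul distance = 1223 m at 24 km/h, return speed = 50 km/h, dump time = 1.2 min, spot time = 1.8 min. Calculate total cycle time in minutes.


Convert haul speed to m/min: 24 * 1000/60 = 400 m/min
Haul time = 1223 / 400 = 3.0575 min
Convert return speed to m/min: 50 * 1000/60 = 833.3333333 m/min
Return time = 1223 / 833.3333333 = 1.4676 min
Total cycle time:
= 2.7 + 3.0575 + 1.2 + 1.4676 + 1.8
= 10.2251 min

10.2251 min


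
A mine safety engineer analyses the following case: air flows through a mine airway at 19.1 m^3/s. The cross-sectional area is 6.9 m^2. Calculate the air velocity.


Velocity = flow rate / cross-sectional area
= 19.1 / 6.9
= 2.7681 m/s

2.7681 m/s


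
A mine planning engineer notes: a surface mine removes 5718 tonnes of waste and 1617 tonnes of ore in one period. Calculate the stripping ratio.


Stripping ratio = waste tonnage / ore tonnage
= 5718 / 1617
= 3.5362

3.5362


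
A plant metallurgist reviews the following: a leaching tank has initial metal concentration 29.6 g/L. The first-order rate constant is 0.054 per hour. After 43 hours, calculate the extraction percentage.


Compute the exponent:
-k * t = -0.054 * 43 = -2.322
Remaining concentration:
C = 29.6 * exp(-2.322)
= 29.6 * 0.09807723485
= 2.903086152 g/L
Extracted = 29.6 - 2.903086152 = 26.69691385 g/L
Extraction % = 26.69691385 / 29.6 * 100
= 90.1923%

90.1923%


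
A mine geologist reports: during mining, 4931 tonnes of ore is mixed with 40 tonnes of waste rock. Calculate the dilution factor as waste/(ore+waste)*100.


Total material = ore + waste
= 4931 + 40 = 4971 tonnes
Dilution = waste / total * 100
= 40 / 4971 * 100
= 0.00804667069 * 100
= 0.8047%

0.8047%


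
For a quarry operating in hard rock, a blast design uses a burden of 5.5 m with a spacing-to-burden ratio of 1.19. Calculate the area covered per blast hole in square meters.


35.9975 m^2

First, find the spacing:
Spacing = burden * ratio = 5.5 * 1.19
= 6.545 m
Then, calculate the area:
Area = burden * spacing = 5.5 * 6.545
= 35.9975 m^2


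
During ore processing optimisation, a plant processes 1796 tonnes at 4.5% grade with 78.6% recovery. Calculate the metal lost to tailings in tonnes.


Total metal in feed:
= 1796 * 4.5 / 100 = 80.82 tonnes
Metal recovered:
= 80.82 * 78.6 / 100 = 63.52452 tonnes
Metal lost to tailings:
= 80.82 - 63.52452
= 17.2955 tonnes

17.2955 tonnes


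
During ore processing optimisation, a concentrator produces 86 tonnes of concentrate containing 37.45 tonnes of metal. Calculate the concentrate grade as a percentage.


43.5465%

Grade = (metal in concentrate / concentrate mass) * 100
= (37.45 / 86) * 100
= 0.4354651163 * 100
= 43.5465%


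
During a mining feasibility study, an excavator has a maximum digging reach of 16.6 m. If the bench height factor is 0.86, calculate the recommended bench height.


14.276 m

Bench height = reach * factor
= 16.6 * 0.86
= 14.276 m


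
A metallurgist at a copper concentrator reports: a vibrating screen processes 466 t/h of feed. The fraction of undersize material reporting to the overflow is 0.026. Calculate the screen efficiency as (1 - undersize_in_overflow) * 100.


97.4%

Screen efficiency = (1 - fraction of undersize in overflow) * 100
= (1 - 0.026) * 100
= 0.974 * 100
= 97.4%


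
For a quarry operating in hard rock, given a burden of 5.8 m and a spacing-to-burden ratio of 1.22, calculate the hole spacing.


Spacing = burden * ratio
= 5.8 * 1.22
= 7.076 m

7.076 m


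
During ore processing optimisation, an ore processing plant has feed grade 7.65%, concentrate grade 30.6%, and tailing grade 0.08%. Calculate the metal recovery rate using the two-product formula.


Using the two-product formula:
R = 100 * c * (f - t) / (f * (c - t))
Numerator = 100 * 30.6 * (7.65 - 0.08)
= 100 * 30.6 * 7.57
= 23164.2
Denominator = 7.65 * (30.6 - 0.08)
= 7.65 * 30.52
= 233.478
R = 23164.2 / 233.478
= 99.2136%

99.2136%


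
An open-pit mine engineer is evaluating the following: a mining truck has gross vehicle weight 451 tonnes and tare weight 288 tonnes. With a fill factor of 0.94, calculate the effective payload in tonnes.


153.22 tonnes

Maximum payload = gross - tare
= 451 - 288 = 163 tonnes
Effective payload = max payload * fill factor
= 163 * 0.94
= 153.22 tonnes


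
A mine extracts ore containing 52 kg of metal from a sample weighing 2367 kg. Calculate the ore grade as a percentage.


2.1969%

Ore grade = (metal mass / ore mass) * 100
= (52 / 2367) * 100
= 0.0219687368 * 100
= 2.1969%


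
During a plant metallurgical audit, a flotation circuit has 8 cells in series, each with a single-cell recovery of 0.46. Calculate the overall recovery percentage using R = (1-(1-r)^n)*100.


99.277%

Complement of single-cell recovery:
1 - r = 1 - 0.46 = 0.54
Raise to power n:
(1 - r)^8 = 0.54^8 = 0.007230196134
Overall recovery:
R = (1 - 0.007230196134) * 100
= 99.277%


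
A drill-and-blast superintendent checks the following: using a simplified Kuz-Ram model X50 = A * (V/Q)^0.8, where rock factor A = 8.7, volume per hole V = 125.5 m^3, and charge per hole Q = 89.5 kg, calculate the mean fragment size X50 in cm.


11.4019 cm

Compute V/Q:
V/Q = 125.5 / 89.5 = 1.402234637
Raise to the power 0.8:
(V/Q)^0.8 = 1.402234637^0.8 = 1.310558925
Multiply by A:
X50 = 8.7 * 1.310558925
= 11.4019 cm


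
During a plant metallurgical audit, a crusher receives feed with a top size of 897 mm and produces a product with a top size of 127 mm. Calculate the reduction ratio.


Reduction ratio = feed size / product size
= 897 / 127
= 7.063

7.063


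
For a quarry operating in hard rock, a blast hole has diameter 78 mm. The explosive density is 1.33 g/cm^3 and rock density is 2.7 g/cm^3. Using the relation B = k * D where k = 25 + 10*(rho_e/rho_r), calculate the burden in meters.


First, compute k:
rho_e / rho_r = 1.33 / 2.7 = 0.4925925926
k = 25 + 10 * 0.4925925926 = 29.92592593
Then, compute burden:
B = k * D / 1000 = 29.92592593 * 78 / 1000
= 2334.222222 / 1000
= 2.3342 m

2.3342 m


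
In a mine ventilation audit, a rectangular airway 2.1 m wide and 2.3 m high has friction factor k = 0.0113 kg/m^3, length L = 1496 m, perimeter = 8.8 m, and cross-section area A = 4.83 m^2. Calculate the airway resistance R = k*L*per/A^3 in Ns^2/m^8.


1.3202 Ns^2/m^8

Compute the numerator:
k * L * per = 0.0113 * 1496 * 8.8
= 148.76224
Compute the denominator:
A^3 = 4.83^3 = 112.678587
Resistance:
R = 148.76224 / 112.678587
= 1.3202 Ns^2/m^8


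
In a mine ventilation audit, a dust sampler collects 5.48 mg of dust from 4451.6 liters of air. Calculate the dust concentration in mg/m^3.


Convert liters to m^3: 1 m^3 = 1000 L
Concentration = mass / volume * 1000
= 5.48 / 4451.6 * 1000
= 0.001231018061 * 1000
= 1.231 mg/m^3

1.231 mg/m^3


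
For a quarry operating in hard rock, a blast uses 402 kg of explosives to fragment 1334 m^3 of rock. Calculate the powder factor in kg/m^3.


0.3013 kg/m^3

Powder factor = explosive mass / rock volume
= 402 / 1334
= 0.3013 kg/m^3


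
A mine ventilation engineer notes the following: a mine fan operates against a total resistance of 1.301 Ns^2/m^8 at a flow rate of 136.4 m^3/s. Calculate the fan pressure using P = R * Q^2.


Compute Q^2:
Q^2 = 136.4^2 = 18604.96
Compute pressure:
P = R * Q^2 = 1.301 * 18604.96
= 24205.053 Pa

24205.053 Pa


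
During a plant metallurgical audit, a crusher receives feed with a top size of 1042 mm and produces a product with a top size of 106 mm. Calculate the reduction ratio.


Reduction ratio = feed size / product size
= 1042 / 106
= 9.8302

9.8302


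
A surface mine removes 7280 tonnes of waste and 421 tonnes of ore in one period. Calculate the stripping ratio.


17.2922

Stripping ratio = waste tonnage / ore tonnage
= 7280 / 421
= 17.2922


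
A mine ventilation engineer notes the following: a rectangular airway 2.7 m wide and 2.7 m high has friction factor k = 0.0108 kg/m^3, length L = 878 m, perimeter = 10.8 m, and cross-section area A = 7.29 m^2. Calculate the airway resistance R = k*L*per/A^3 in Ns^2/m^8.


0.2643 Ns^2/m^8

Compute the numerator:
k * L * per = 0.0108 * 878 * 10.8
= 102.40992
Compute the denominator:
A^3 = 7.29^3 = 387.420489
Resistance:
R = 102.40992 / 387.420489
= 0.2643 Ns^2/m^8


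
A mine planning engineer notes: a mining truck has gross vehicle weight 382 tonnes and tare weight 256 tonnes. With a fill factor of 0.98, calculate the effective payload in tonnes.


123.48 tonnes

Maximum payload = gross - tare
= 382 - 256 = 126 tonnes
Effective payload = max payload * fill factor
= 126 * 0.98
= 123.48 tonnes


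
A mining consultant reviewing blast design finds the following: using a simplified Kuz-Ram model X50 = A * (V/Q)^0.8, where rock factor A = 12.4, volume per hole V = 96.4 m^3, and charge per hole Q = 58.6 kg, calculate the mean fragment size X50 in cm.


18.4657 cm

Compute V/Q:
V/Q = 96.4 / 58.6 = 1.645051195
Raise to the power 0.8:
(V/Q)^0.8 = 1.645051195^0.8 = 1.489167448
Multiply by A:
X50 = 12.4 * 1.489167448
= 18.4657 cm


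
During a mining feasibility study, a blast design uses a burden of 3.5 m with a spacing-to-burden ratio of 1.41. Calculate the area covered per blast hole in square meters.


17.2725 m^2

First, find the spacing:
Spacing = burden * ratio = 3.5 * 1.41
= 4.935 m
Then, calculate the area:
Area = burden * spacing = 3.5 * 4.935
= 17.2725 m^2


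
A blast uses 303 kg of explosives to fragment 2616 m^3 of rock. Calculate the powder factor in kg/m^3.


Powder factor = explosive mass / rock volume
= 303 / 2616
= 0.1158 kg/m^3

0.1158 kg/m^3


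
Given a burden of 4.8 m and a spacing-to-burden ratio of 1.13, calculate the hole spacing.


Spacing = burden * ratio
= 4.8 * 1.13
= 5.424 m

5.424 m


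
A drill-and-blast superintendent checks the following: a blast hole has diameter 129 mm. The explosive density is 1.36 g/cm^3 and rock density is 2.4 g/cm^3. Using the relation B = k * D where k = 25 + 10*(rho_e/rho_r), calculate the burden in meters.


First, compute k:
rho_e / rho_r = 1.36 / 2.4 = 0.5666666667
k = 25 + 10 * 0.5666666667 = 30.66666667
Then, compute burden:
B = k * D / 1000 = 30.66666667 * 129 / 1000
= 3956 / 1000
= 3.956 m

3.956 m


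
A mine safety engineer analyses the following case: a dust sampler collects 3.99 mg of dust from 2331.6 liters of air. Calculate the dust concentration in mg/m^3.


Convert liters to m^3: 1 m^3 = 1000 L
Concentration = mass / volume * 1000
= 3.99 / 2331.6 * 1000
= 0.00171127123 * 1000
= 1.7113 mg/m^3

1.7113 mg/m^3


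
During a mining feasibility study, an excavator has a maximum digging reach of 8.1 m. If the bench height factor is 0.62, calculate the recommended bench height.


Bench height = reach * factor
= 8.1 * 0.62
= 5.022 m

5.022 m


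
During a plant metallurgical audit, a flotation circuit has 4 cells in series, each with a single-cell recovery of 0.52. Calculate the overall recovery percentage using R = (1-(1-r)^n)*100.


Complement of single-cell recovery:
1 - r = 1 - 0.52 = 0.48
Raise to power n:
(1 - r)^4 = 0.48^4 = 0.05308416
Overall recovery:
R = (1 - 0.05308416) * 100
= 94.6916%

94.6916%


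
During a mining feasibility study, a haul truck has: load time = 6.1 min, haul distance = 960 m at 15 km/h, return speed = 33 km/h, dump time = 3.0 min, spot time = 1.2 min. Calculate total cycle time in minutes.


15.8855 min

Convert haul speed to m/min: 15 * 1000/60 = 250 m/min
Haul time = 960 / 250 = 3.84 min
Convert return speed to m/min: 33 * 1000/60 = 550 m/min
Return time = 960 / 550 = 1.745454545 min
Total cycle time:
= 6.1 + 3.84 + 3.0 + 1.745454545 + 1.2
= 15.8855 min


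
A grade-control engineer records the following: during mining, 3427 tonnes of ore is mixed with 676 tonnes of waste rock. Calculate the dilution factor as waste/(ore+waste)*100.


Total material = ore + waste
= 3427 + 676 = 4103 tonnes
Dilution = waste / total * 100
= 676 / 4103 * 100
= 0.1647574945 * 100
= 16.4757%

16.4757%


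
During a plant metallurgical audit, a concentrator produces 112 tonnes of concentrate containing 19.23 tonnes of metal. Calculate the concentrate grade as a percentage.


17.1696%

Grade = (metal in concentrate / concentrate mass) * 100
= (19.23 / 112) * 100
= 0.1716964286 * 100
= 17.1696%


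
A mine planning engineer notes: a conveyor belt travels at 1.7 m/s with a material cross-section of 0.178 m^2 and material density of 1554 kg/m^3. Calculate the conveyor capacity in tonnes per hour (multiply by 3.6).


Volumetric flow = speed * area
= 1.7 * 0.178 = 0.3026 m^3/s
Mass flow = volumetric * density
= 0.3026 * 1554 = 470.2404 kg/s
Convert to t/h: multiply by 3.6
Capacity = 470.2404 * 3.6
= 1692.8654 t/h

1692.8654 t/h


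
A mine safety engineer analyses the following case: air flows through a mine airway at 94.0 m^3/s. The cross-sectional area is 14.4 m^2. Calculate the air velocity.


6.5278 m/s

Velocity = flow rate / cross-sectional area
= 94.0 / 14.4
= 6.5278 m/s


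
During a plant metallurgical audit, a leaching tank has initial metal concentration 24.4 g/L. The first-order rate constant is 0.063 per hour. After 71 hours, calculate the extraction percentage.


Compute the exponent:
-k * t = -0.063 * 71 = -4.473
Remaining concentration:
C = 24.4 * exp(-4.473)
= 24.4 * 0.01141302536
= 0.2784778189 g/L
Extracted = 24.4 - 0.2784778189 = 24.12152218 g/L
Extraction % = 24.12152218 / 24.4 * 100
= 98.8587%

98.8587%


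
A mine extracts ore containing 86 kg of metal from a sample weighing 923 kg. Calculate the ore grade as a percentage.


Ore grade = (metal mass / ore mass) * 100
= (86 / 923) * 100
= 0.0931744312 * 100
= 9.3174%

9.3174%


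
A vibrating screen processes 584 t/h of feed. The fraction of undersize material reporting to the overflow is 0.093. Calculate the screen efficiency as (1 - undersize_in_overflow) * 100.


90.7%

Screen efficiency = (1 - fraction of undersize in overflow) * 100
= (1 - 0.093) * 100
= 0.907 * 100
= 90.7%


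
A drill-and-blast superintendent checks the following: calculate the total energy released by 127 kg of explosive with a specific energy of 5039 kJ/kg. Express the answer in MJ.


Energy = mass * specific_energy / 1000
= 127 * 5039 / 1000
= 639953 / 1000
= 639.953 MJ

639.953 MJ


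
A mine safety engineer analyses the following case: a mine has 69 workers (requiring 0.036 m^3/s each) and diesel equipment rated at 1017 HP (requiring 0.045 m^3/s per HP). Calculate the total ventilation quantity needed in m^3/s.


Airflow for workers:
Q_people = 69 * 0.036 = 2.484 m^3/s
Airflow for diesel equipment:
Q_diesel = 1017 * 0.045 = 45.765 m^3/s
Total ventilation:
Q_total = 2.484 + 45.765
= 48.249 m^3/s

48.249 m^3/s


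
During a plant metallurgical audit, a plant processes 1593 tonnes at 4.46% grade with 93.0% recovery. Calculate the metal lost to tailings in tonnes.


Total metal in feed:
= 1593 * 4.46 / 100 = 71.0478 tonnes
Metal recovered:
= 71.0478 * 93.0 / 100 = 66.074454 tonnes
Metal lost to tailings:
= 71.0478 - 66.074454
= 4.9733 tonnes

4.9733 tonnes


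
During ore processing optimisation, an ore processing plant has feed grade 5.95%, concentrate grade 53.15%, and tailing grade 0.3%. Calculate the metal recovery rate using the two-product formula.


95.497%

Using the two-product formula:
R = 100 * c * (f - t) / (f * (c - t))
Numerator = 100 * 53.15 * (5.95 - 0.3)
= 100 * 53.15 * 5.65
= 30029.75
Denominator = 5.95 * (53.15 - 0.3)
= 5.95 * 52.85
= 314.4575
R = 30029.75 / 314.4575
= 95.497%


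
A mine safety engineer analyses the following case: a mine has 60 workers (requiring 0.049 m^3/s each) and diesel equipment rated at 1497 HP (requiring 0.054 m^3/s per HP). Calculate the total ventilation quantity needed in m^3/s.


Airflow for workers:
Q_people = 60 * 0.049 = 2.94 m^3/s
Airflow for diesel equipment:
Q_diesel = 1497 * 0.054 = 80.838 m^3/s
Total ventilation:
Q_total = 2.94 + 80.838
= 83.778 m^3/s

83.778 m^3/s


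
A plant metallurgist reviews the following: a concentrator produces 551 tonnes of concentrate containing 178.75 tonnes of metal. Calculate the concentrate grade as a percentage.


Grade = (metal in concentrate / concentrate mass) * 100
= (178.75 / 551) * 100
= 0.3244101633 * 100
= 32.441%

32.441%


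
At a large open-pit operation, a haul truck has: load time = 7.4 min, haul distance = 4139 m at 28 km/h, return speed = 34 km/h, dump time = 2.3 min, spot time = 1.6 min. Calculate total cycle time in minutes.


27.4734 min

Convert haul speed to m/min: 28 * 1000/60 = 466.6666667 m/min
Haul time = 4139 / 466.6666667 = 8.869285714 min
Convert return speed to m/min: 34 * 1000/60 = 566.6666667 m/min
Return time = 4139 / 566.6666667 = 7.304117647 min
Total cycle time:
= 7.4 + 8.869285714 + 2.3 + 7.304117647 + 1.6
= 27.4734 min


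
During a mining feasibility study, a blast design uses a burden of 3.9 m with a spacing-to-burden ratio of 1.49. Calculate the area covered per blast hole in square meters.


22.6629 m^2

First, find the spacing:
Spacing = burden * ratio = 3.9 * 1.49
= 5.811 m
Then, calculate the area:
Area = burden * spacing = 3.9 * 5.811
= 22.6629 m^2


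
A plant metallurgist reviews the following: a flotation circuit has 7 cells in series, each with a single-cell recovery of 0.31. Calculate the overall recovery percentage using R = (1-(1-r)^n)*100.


92.5536%

Complement of single-cell recovery:
1 - r = 1 - 0.31 = 0.69
Raise to power n:
(1 - r)^7 = 0.69^7 = 0.07446353253
Overall recovery:
R = (1 - 0.07446353253) * 100
= 92.5536%


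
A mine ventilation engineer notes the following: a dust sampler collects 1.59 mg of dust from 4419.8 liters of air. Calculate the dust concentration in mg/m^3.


Convert liters to m^3: 1 m^3 = 1000 L
Concentration = mass / volume * 1000
= 1.59 / 4419.8 * 1000
= 0.0003597447848 * 1000
= 0.3597 mg/m^3

0.3597 mg/m^3


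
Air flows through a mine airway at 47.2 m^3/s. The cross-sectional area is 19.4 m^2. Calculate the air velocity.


2.433 m/s

Velocity = flow rate / cross-sectional area
= 47.2 / 19.4
= 2.433 m/s


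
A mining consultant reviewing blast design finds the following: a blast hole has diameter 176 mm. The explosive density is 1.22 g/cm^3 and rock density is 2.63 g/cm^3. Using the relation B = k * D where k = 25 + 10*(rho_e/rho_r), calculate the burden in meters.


First, compute k:
rho_e / rho_r = 1.22 / 2.63 = 0.463878327
k = 25 + 10 * 0.463878327 = 29.63878327
Then, compute burden:
B = k * D / 1000 = 29.63878327 * 176 / 1000
= 5216.425856 / 1000
= 5.2164 m

5.2164 m


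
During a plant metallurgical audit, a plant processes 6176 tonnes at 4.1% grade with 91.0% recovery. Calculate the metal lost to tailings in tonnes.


22.7894 tonnes

Total metal in feed:
= 6176 * 4.1 / 100 = 253.216 tonnes
Metal recovered:
= 253.216 * 91.0 / 100 = 230.42656 tonnes
Metal lost to tailings:
= 253.216 - 230.42656
= 22.7894 tonnes


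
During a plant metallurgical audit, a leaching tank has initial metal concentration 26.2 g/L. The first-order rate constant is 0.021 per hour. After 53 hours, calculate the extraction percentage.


67.1428%

Compute the exponent:
-k * t = -0.021 * 53 = -1.113
Remaining concentration:
C = 26.2 * exp(-1.113)
= 26.2 * 0.3285717657
= 8.608580262 g/L
Extracted = 26.2 - 8.608580262 = 17.59141974 g/L
Extraction % = 17.59141974 / 26.2 * 100
= 67.1428%


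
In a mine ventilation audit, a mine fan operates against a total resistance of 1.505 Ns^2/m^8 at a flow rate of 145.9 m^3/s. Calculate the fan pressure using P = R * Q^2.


Compute Q^2:
Q^2 = 145.9^2 = 21286.81
Compute pressure:
P = R * Q^2 = 1.505 * 21286.81
= 32036.6491 Pa

32036.6491 Pa


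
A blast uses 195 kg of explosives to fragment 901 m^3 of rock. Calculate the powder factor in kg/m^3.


0.2164 kg/m^3

Powder factor = explosive mass / rock volume
= 195 / 901
= 0.2164 kg/m^3


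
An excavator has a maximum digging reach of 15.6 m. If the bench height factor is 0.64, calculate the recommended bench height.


9.984 m

Bench height = reach * factor
= 15.6 * 0.64
= 9.984 m


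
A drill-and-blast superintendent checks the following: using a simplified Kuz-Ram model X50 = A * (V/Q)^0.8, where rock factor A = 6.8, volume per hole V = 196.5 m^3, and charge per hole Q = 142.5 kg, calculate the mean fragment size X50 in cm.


8.7932 cm

Compute V/Q:
V/Q = 196.5 / 142.5 = 1.378947368
Raise to the power 0.8:
(V/Q)^0.8 = 1.378947368^0.8 = 1.293117986
Multiply by A:
X50 = 6.8 * 1.293117986
= 8.7932 cm


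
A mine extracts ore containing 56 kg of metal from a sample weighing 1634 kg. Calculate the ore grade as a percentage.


3.4272%

Ore grade = (metal mass / ore mass) * 100
= (56 / 1634) * 100
= 0.03427172583 * 100
= 3.4272%


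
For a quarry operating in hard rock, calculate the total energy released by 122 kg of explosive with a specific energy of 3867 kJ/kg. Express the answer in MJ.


Energy = mass * specific_energy / 1000
= 122 * 3867 / 1000
= 471774 / 1000
= 471.774 MJ

471.774 MJ


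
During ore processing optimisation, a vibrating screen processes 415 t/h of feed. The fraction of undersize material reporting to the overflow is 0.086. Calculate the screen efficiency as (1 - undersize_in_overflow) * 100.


Screen efficiency = (1 - fraction of undersize in overflow) * 100
= (1 - 0.086) * 100
= 0.914 * 100
= 91.4%

91.4%


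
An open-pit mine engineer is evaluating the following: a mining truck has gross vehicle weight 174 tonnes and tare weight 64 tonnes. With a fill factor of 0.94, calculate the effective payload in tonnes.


Maximum payload = gross - tare
= 174 - 64 = 110 tonnes
Effective payload = max payload * fill factor
= 110 * 0.94
= 103.4 tonnes

103.4 tonnes


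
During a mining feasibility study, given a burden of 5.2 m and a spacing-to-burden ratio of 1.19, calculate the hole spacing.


Spacing = burden * ratio
= 5.2 * 1.19
= 6.188 m

6.188 m


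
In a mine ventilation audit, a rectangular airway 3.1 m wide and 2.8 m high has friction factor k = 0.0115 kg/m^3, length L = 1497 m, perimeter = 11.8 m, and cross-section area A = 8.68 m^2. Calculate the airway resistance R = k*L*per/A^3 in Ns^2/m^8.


Compute the numerator:
k * L * per = 0.0115 * 1497 * 11.8
= 203.1429
Compute the denominator:
A^3 = 8.68^3 = 653.972032
Resistance:
R = 203.1429 / 653.972032
= 0.3106 Ns^2/m^8

0.3106 Ns^2/m^8


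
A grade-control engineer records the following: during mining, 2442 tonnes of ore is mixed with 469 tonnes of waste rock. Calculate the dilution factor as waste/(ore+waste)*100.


Total material = ore + waste
= 2442 + 469 = 2911 tonnes
Dilution = waste / total * 100
= 469 / 2911 * 100
= 0.1611130196 * 100
= 16.1113%

16.1113%


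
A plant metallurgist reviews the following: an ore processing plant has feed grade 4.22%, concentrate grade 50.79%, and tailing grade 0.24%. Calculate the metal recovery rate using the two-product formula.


94.7606%

Using the two-product formula:
R = 100 * c * (f - t) / (f * (c - t))
Numerator = 100 * 50.79 * (4.22 - 0.24)
= 100 * 50.79 * 3.98
= 20214.42
Denominator = 4.22 * (50.79 - 0.24)
= 4.22 * 50.55
= 213.321
R = 20214.42 / 213.321
= 94.7606%


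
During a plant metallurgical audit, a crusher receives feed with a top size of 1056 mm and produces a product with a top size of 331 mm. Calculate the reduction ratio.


3.1903

Reduction ratio = feed size / product size
= 1056 / 331
= 3.1903


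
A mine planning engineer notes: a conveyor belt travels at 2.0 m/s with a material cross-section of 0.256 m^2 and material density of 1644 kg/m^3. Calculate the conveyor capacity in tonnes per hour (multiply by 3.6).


Volumetric flow = speed * area
= 2.0 * 0.256 = 0.512 m^3/s
Mass flow = volumetric * density
= 0.512 * 1644 = 841.728 kg/s
Convert to t/h: multiply by 3.6
Capacity = 841.728 * 3.6
= 3030.2208 t/h

3030.2208 t/h


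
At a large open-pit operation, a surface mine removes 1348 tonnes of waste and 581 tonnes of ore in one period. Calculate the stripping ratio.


Stripping ratio = waste tonnage / ore tonnage
= 1348 / 581
= 2.3201

2.3201


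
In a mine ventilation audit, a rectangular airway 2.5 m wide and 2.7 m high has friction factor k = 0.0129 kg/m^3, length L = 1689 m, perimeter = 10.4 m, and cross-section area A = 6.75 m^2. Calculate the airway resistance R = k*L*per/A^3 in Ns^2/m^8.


Compute the numerator:
k * L * per = 0.0129 * 1689 * 10.4
= 226.59624
Compute the denominator:
A^3 = 6.75^3 = 307.546875
Resistance:
R = 226.59624 / 307.546875
= 0.7368 Ns^2/m^8

0.7368 Ns^2/m^8


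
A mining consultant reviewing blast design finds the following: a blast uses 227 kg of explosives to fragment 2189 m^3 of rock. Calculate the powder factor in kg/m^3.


Powder factor = explosive mass / rock volume
= 227 / 2189
= 0.1037 kg/m^3

0.1037 kg/m^3


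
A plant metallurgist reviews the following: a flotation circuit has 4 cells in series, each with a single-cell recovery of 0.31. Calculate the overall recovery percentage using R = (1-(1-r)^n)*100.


77.3329%

Complement of single-cell recovery:
1 - r = 1 - 0.31 = 0.69
Raise to power n:
(1 - r)^4 = 0.69^4 = 0.22667121
Overall recovery:
R = (1 - 0.22667121) * 100
= 77.3329%


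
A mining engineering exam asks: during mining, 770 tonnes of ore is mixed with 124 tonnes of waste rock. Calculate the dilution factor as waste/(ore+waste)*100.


Total material = ore + waste
= 770 + 124 = 894 tonnes
Dilution = waste / total * 100
= 124 / 894 * 100
= 0.1387024609 * 100
= 13.8702%

13.8702%


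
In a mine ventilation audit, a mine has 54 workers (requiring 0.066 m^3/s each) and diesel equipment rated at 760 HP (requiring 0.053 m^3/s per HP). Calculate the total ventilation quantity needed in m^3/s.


Airflow for workers:
Q_people = 54 * 0.066 = 3.564 m^3/s
Airflow for diesel equipment:
Q_diesel = 760 * 0.053 = 40.28 m^3/s
Total ventilation:
Q_total = 3.564 + 40.28
= 43.844 m^3/s

43.844 m^3/s


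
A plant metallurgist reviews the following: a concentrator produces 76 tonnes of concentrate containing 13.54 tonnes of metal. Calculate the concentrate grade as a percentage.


17.8158%

Grade = (metal in concentrate / concentrate mass) * 100
= (13.54 / 76) * 100
= 0.1781578947 * 100
= 17.8158%


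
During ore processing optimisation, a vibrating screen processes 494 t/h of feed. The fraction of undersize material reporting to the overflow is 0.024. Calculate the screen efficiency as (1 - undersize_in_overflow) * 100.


Screen efficiency = (1 - fraction of undersize in overflow) * 100
= (1 - 0.024) * 100
= 0.976 * 100
= 97.6%

97.6%


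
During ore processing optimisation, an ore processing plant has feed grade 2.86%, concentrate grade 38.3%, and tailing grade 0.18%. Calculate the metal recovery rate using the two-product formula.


94.1488%

Using the two-product formula:
R = 100 * c * (f - t) / (f * (c - t))
Numerator = 100 * 38.3 * (2.86 - 0.18)
= 100 * 38.3 * 2.68
= 10264.4
Denominator = 2.86 * (38.3 - 0.18)
= 2.86 * 38.12
= 109.0232
R = 10264.4 / 109.0232
= 94.1488%


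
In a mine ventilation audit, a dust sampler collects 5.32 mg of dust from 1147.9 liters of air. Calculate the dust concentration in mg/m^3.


Convert liters to m^3: 1 m^3 = 1000 L
Concentration = mass / volume * 1000
= 5.32 / 1147.9 * 1000
= 0.004634550048 * 1000
= 4.6346 mg/m^3

4.6346 mg/m^3


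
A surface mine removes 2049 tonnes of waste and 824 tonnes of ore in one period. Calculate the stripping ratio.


Stripping ratio = waste tonnage / ore tonnage
= 2049 / 824
= 2.4867

2.4867


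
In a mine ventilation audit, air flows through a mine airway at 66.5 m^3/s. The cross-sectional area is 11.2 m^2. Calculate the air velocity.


Velocity = flow rate / cross-sectional area
= 66.5 / 11.2
= 5.9375 m/s

5.9375 m/s


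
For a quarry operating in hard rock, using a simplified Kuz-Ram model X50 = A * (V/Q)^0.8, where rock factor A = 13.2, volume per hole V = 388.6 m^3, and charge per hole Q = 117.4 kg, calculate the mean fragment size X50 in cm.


Compute V/Q:
V/Q = 388.6 / 117.4 = 3.310051107
Raise to the power 0.8:
(V/Q)^0.8 = 3.310051107^0.8 = 2.60536011
Multiply by A:
X50 = 13.2 * 2.60536011
= 34.3908 cm

34.3908 cm


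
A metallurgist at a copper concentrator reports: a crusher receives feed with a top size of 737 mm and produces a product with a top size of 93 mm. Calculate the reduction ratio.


7.9247

Reduction ratio = feed size / product size
= 737 / 93
= 7.9247


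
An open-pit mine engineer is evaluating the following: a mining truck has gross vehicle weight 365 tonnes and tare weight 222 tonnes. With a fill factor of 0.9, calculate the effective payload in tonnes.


128.7 tonnes

Maximum payload = gross - tare
= 365 - 222 = 143 tonnes
Effective payload = max payload * fill factor
= 143 * 0.9
= 128.7 tonnes


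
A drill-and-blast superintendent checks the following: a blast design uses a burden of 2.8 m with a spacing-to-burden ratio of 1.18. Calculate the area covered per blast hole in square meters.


9.2512 m^2

First, find the spacing:
Spacing = burden * ratio = 2.8 * 1.18
= 3.304 m
Then, calculate the area:
Area = burden * spacing = 2.8 * 3.304
= 9.2512 m^2


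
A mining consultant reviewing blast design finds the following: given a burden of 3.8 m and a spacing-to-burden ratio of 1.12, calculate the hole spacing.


4.256 m

Spacing = burden * ratio
= 3.8 * 1.12
= 4.256 m


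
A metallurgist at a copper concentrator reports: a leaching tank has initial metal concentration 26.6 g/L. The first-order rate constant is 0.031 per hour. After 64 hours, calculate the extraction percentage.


Compute the exponent:
-k * t = -0.031 * 64 = -1.984
Remaining concentration:
C = 26.6 * exp(-1.984)
= 26.6 * 0.1375180634
= 3.657980488 g/L
Extracted = 26.6 - 3.657980488 = 22.94201951 g/L
Extraction % = 22.94201951 / 26.6 * 100
= 86.2482%

86.2482%


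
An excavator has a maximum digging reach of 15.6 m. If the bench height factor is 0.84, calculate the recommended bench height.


13.104 m

Bench height = reach * factor
= 15.6 * 0.84
= 13.104 m


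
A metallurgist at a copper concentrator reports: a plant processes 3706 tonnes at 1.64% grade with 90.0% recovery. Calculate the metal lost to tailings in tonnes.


6.0778 tonnes

Total metal in feed:
= 3706 * 1.64 / 100 = 60.7784 tonnes
Metal recovered:
= 60.7784 * 90.0 / 100 = 54.70056 tonnes
Metal lost to tailings:
= 60.7784 - 54.70056
= 6.0778 tonnes


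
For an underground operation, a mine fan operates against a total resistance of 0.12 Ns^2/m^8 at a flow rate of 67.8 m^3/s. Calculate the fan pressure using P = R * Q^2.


Compute Q^2:
Q^2 = 67.8^2 = 4596.84
Compute pressure:
P = R * Q^2 = 0.12 * 4596.84
= 551.6208 Pa

551.6208 Pa


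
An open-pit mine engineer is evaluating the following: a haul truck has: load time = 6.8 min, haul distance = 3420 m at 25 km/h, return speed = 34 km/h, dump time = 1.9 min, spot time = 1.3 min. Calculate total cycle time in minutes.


24.2433 min

Convert haul speed to m/min: 25 * 1000/60 = 416.6666667 m/min
Haul time = 3420 / 416.6666667 = 8.208 min
Convert return speed to m/min: 34 * 1000/60 = 566.6666667 m/min
Return time = 3420 / 566.6666667 = 6.035294118 min
Total cycle time:
= 6.8 + 8.208 + 1.9 + 6.035294118 + 1.3
= 24.2433 min


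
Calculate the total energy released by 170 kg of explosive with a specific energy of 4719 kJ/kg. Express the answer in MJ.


Energy = mass * specific_energy / 1000
= 170 * 4719 / 1000
= 802230 / 1000
= 802.23 MJ

802.23 MJ


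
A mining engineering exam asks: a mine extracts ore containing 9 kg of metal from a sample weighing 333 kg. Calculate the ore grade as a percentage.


Ore grade = (metal mass / ore mass) * 100
= (9 / 333) * 100
= 0.02702702703 * 100
= 2.7027%

2.7027%


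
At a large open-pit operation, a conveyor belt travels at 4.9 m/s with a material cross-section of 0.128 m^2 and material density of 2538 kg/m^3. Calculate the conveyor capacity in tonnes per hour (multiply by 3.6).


Volumetric flow = speed * area
= 4.9 * 0.128 = 0.6272 m^3/s
Mass flow = volumetric * density
= 0.6272 * 2538 = 1591.8336 kg/s
Convert to t/h: multiply by 3.6
Capacity = 1591.8336 * 3.6
= 5730.601 t/h

5730.601 t/h


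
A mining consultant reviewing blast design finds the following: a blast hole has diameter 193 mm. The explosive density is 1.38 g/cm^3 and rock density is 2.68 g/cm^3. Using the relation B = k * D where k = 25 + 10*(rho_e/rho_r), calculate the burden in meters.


First, compute k:
rho_e / rho_r = 1.38 / 2.68 = 0.5149253731
k = 25 + 10 * 0.5149253731 = 30.14925373
Then, compute burden:
B = k * D / 1000 = 30.14925373 * 193 / 1000
= 5818.80597 / 1000
= 5.8188 m

5.8188 m


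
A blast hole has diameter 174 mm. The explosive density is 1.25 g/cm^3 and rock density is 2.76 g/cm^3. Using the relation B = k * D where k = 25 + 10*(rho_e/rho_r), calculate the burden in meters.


First, compute k:
rho_e / rho_r = 1.25 / 2.76 = 0.4528985507
k = 25 + 10 * 0.4528985507 = 29.52898551
Then, compute burden:
B = k * D / 1000 = 29.52898551 * 174 / 1000
= 5138.043478 / 1000
= 5.138 m

5.138 m


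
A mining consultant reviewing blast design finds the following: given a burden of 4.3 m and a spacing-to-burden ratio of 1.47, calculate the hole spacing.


Spacing = burden * ratio
= 4.3 * 1.47
= 6.321 m

6.321 m


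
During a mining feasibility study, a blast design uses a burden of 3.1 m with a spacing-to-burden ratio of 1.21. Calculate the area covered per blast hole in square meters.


First, find the spacing:
Spacing = burden * ratio = 3.1 * 1.21
= 3.751 m
Then, calculate the area:
Area = burden * spacing = 3.1 * 3.751
= 11.6281 m^2

11.6281 m^2


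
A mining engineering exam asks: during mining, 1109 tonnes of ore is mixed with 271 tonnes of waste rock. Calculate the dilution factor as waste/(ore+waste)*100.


19.6377%

Total material = ore + waste
= 1109 + 271 = 1380 tonnes
Dilution = waste / total * 100
= 271 / 1380 * 100
= 0.1963768116 * 100
= 19.6377%


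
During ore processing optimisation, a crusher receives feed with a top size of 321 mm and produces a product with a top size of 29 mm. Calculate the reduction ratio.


11.069

Reduction ratio = feed size / product size
= 321 / 29
= 11.069
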